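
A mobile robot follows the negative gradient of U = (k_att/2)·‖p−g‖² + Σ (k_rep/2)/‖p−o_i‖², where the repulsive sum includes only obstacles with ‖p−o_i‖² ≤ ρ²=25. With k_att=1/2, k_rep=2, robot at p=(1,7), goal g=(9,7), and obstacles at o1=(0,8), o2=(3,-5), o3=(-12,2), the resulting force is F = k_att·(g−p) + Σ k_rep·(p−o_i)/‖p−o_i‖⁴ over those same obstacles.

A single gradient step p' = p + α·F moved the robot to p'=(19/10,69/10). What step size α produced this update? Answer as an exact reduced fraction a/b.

F_att = 1/2·(g−p) = 1/2·(8,0) = (4.0000,0.0000)
o1: d²=2 ≤ ρ²=25; F_rep = 2·(1,-1)/2² = (0.5000,-0.5000)
o2: d²=148 > ρ²=25 → inactive
o3: d²=194 > ρ²=25 → inactive
F = F_att + ΣF_rep = (4.5000,-0.5000)
Δp = p'−p = (0.9000,-0.1000); α = Δx/Fx = (9/10) / (9/2) = 1/5
check: Δy/Fy = (-1/10) / (-1/2) = 1/5 ✓

α = 1/5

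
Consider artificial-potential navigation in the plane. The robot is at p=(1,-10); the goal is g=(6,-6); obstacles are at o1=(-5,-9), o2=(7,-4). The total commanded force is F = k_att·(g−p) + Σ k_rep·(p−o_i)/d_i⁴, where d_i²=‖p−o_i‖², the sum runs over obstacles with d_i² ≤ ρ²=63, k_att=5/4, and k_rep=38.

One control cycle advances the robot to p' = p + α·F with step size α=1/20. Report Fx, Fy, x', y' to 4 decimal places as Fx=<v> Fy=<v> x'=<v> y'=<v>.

Fx=6.4165 Fy=4.9722 x'=1.3208 y'=-9.7514

F_att = 5/4·(g−p) = 5/4·(5,4) = (6.2500,5.0000)
o1: d²=37 ≤ ρ²=63; F_rep = 38·(6,-1)/37² = (0.1665,-0.0278)
o2: d²=72 > ρ²=63 → inactive
F = F_att + ΣF_rep = (6.4165,4.9722)
p' = p + 1/20·F = (1.3208,-9.7514)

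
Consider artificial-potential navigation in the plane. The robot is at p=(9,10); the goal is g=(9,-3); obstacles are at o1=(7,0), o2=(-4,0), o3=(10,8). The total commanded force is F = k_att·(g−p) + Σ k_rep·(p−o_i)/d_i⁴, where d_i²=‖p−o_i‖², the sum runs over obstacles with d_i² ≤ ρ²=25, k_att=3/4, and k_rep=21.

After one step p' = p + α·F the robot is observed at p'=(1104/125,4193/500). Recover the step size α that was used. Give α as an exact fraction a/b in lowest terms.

F_att = 3/4·(g−p) = 3/4·(0,-13) = (0.0000,-9.7500)
o1: d²=104 > ρ²=25 → inactive
o2: d²=269 > ρ²=25 → inactive
o3: d²=5 ≤ ρ²=25; F_rep = 21·(-1,2)/5² = (-0.8400,1.6800)
F = F_att + ΣF_rep = (-0.8400,-8.0700)
Δp = p'−p = (-0.1680,-1.6140); α = Δx/Fx = (-21/125) / (-21/25) = 1/5
check: Δy/Fy = (-807/500) / (-807/100) = 1/5 ✓

α = 1/5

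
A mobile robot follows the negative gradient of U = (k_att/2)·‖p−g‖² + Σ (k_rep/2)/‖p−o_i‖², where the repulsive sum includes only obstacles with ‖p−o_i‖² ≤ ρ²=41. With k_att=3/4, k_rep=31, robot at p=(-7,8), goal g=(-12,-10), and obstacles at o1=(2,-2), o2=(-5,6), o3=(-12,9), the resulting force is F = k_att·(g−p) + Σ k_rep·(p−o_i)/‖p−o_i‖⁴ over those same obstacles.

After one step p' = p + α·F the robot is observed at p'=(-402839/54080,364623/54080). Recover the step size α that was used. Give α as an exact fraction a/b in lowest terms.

F_att = 3/4·(g−p) = 3/4·(-5,-18) = (-3.7500,-13.5000)
o1: d²=181 > ρ²=41 → inactive
o2: d²=8 ≤ ρ²=41; F_rep = 31·(-2,2)/8² = (-0.9688,0.9688)
o3: d²=26 ≤ ρ²=41; F_rep = 31·(5,-1)/26² = (0.2293,-0.0459)
F = F_att + ΣF_rep = (-4.4895,-12.5771)
Δp = p'−p = (-0.4489,-1.2577); α = Δx/Fx = (-24279/54080) / (-24279/5408) = 1/10
check: Δy/Fy = (-68017/54080) / (-68017/5408) = 1/10 ✓

α = 1/10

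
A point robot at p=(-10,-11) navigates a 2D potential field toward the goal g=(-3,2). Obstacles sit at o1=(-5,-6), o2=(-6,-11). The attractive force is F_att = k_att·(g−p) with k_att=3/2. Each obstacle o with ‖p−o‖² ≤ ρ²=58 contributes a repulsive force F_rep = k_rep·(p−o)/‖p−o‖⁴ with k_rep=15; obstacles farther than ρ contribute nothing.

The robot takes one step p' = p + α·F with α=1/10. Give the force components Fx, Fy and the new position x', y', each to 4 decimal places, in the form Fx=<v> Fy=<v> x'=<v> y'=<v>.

F_att = 3/2·(g−p) = 3/2·(7,13) = (10.5000,19.5000)
o1: d²=50 ≤ ρ²=58; F_rep = 15·(-5,-5)/50² = (-0.0300,-0.0300)
o2: d²=16 ≤ ρ²=58; F_rep = 15·(-4,0)/16² = (-0.2344,0.0000)
F = F_att + ΣF_rep = (10.2356,19.4700)
p' = p + 1/10·F = (-8.9764,-9.0530)

Fx=10.2356 Fy=19.4700 x'=-8.9764 y'=-9.0530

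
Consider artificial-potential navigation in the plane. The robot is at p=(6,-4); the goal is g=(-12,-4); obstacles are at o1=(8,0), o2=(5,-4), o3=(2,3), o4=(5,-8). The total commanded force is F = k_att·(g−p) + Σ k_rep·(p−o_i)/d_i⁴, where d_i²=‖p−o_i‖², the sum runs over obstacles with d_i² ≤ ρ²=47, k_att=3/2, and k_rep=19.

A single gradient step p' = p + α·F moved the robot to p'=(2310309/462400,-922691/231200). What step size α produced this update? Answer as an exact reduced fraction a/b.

F_att = 3/2·(g−p) = 3/2·(-18,0) = (-27.0000,0.0000)
o1: d²=20 ≤ ρ²=47; F_rep = 19·(-2,-4)/20² = (-0.0950,-0.1900)
o2: d²=1 ≤ ρ²=47; F_rep = 19·(1,0)/1² = (19.0000,0.0000)
o3: d²=65 > ρ²=47 → inactive
o4: d²=17 ≤ ρ²=47; F_rep = 19·(1,4)/17² = (0.0657,0.2630)
F = F_att + ΣF_rep = (-8.0293,0.0730)
Δp = p'−p = (-1.0037,0.0091); α = Δx/Fx = (-464091/462400) / (-464091/57800) = 1/8
check: Δy/Fy = (2109/231200) / (2109/28900) = 1/8 ✓

α = 1/8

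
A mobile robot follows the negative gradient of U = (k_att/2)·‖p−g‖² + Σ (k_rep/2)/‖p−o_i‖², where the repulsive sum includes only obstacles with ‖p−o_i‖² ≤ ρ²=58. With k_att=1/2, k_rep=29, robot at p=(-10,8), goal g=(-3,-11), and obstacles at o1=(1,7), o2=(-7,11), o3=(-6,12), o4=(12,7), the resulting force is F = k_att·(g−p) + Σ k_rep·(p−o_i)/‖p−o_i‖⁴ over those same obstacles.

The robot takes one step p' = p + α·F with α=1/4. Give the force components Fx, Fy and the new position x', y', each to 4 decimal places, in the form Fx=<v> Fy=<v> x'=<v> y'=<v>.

Fx=3.1182 Fy=-9.8818 x'=-9.2204 y'=5.5296

F_att = 1/2·(g−p) = 1/2·(7,-19) = (3.5000,-9.5000)
o1: d²=122 > ρ²=58 → inactive
o2: d²=18 ≤ ρ²=58; F_rep = 29·(-3,-3)/18² = (-0.2685,-0.2685)
o3: d²=32 ≤ ρ²=58; F_rep = 29·(-4,-4)/32² = (-0.1133,-0.1133)
o4: d²=485 > ρ²=58 → inactive
F = F_att + ΣF_rep = (3.1182,-9.8818)
p' = p + 1/4·F = (-9.2204,5.5296)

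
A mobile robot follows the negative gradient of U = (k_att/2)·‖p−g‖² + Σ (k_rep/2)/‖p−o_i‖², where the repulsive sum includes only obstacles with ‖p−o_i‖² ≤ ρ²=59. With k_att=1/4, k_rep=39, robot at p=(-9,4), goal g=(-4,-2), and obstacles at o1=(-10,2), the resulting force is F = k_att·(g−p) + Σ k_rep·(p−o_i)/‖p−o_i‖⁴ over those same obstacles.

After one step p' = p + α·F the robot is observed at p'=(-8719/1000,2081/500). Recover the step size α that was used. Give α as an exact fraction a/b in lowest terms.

F_att = 1/4·(g−p) = 1/4·(5,-6) = (1.2500,-1.5000)
o1: d²=5 ≤ ρ²=59; F_rep = 39·(1,2)/5² = (1.5600,3.1200)
F = F_att + ΣF_rep = (2.8100,1.6200)
Δp = p'−p = (0.2810,0.1620); α = Δx/Fx = (281/1000) / (281/100) = 1/10
check: Δy/Fy = (81/500) / (81/50) = 1/10 ✓

α = 1/10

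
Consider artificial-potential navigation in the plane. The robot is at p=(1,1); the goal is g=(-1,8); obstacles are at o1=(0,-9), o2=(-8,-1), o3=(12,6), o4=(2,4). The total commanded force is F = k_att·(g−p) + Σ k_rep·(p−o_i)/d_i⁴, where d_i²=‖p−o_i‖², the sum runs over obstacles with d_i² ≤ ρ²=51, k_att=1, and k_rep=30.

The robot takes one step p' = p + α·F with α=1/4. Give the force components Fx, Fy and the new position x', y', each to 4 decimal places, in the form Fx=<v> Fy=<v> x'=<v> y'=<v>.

Fx=-2.3000 Fy=6.1000 x'=0.4250 y'=2.5250

F_att = 1·(g−p) = 1·(-2,7) = (-2.0000,7.0000)
o1: d²=101 > ρ²=51 → inactive
o2: d²=85 > ρ²=51 → inactive
o3: d²=146 > ρ²=51 → inactive
o4: d²=10 ≤ ρ²=51; F_rep = 30·(-1,-3)/10² = (-0.3000,-0.9000)
F = F_att + ΣF_rep = (-2.3000,6.1000)
p' = p + 1/4·F = (0.4250,2.5250)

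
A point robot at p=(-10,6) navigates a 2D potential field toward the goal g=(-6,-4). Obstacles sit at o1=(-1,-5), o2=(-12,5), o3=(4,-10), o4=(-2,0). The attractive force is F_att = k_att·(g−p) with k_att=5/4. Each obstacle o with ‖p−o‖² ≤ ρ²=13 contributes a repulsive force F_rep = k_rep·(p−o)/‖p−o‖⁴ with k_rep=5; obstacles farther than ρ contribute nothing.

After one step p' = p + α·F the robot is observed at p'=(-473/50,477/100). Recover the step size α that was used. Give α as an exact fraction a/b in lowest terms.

α = 1/10

F_att = 5/4·(g−p) = 5/4·(4,-10) = (5.0000,-12.5000)
o1: d²=202 > ρ²=13 → inactive
o2: d²=5 ≤ ρ²=13; F_rep = 5·(2,1)/5² = (0.4000,0.2000)
o3: d²=452 > ρ²=13 → inactive
o4: d²=100 > ρ²=13 → inactive
F = F_att + ΣF_rep = (5.4000,-12.3000)
Δp = p'−p = (0.5400,-1.2300); α = Δx/Fx = (27/50) / (27/5) = 1/10
check: Δy/Fy = (-123/100) / (-123/10) = 1/10 ✓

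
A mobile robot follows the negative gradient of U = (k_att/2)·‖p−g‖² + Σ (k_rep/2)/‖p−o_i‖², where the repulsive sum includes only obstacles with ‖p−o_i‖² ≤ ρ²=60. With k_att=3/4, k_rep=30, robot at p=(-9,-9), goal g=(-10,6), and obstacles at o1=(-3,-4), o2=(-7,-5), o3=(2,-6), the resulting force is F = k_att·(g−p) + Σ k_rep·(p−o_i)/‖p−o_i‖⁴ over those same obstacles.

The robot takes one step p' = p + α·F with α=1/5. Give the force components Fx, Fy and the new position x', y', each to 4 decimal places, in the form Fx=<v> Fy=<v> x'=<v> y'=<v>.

F_att = 3/4·(g−p) = 3/4·(-1,15) = (-0.7500,11.2500)
o1: d²=61 > ρ²=60 → inactive
o2: d²=20 ≤ ρ²=60; F_rep = 30·(-2,-4)/20² = (-0.1500,-0.3000)
o3: d²=130 > ρ²=60 → inactive
F = F_att + ΣF_rep = (-0.9000,10.9500)
p' = p + 1/5·F = (-9.1800,-6.8100)

Fx=-0.9000 Fy=10.9500 x'=-9.1800 y'=-6.8100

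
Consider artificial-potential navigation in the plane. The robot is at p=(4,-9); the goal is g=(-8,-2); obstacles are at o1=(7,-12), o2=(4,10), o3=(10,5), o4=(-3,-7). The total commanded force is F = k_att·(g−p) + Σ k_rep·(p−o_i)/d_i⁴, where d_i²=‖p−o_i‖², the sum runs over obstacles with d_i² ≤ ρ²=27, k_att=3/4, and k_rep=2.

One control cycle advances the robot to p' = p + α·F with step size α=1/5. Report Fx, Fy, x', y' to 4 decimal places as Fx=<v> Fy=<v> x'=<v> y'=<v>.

F_att = 3/4·(g−p) = 3/4·(-12,7) = (-9.0000,5.2500)
o1: d²=18 ≤ ρ²=27; F_rep = 2·(-3,3)/18² = (-0.0185,0.0185)
o2: d²=361 > ρ²=27 → inactive
o3: d²=232 > ρ²=27 → inactive
o4: d²=53 > ρ²=27 → inactive
F = F_att + ΣF_rep = (-9.0185,5.2685)
p' = p + 1/5·F = (2.1963,-7.9463)

Fx=-9.0185 Fy=5.2685 x'=2.1963 y'=-7.9463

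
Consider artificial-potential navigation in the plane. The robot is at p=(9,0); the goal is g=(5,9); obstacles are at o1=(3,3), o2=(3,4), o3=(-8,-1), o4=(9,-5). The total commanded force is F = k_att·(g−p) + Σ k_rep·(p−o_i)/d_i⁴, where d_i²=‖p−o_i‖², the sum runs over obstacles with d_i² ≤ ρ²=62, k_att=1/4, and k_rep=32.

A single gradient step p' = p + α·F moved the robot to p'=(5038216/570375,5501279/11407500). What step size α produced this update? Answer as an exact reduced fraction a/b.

F_att = 1/4·(g−p) = 1/4·(-4,9) = (-1.0000,2.2500)
o1: d²=45 ≤ ρ²=62; F_rep = 32·(6,-3)/45² = (0.0948,-0.0474)
o2: d²=52 ≤ ρ²=62; F_rep = 32·(6,-4)/52² = (0.0710,-0.0473)
o3: d²=290 > ρ²=62 → inactive
o4: d²=25 ≤ ρ²=62; F_rep = 32·(0,5)/25² = (0.0000,0.2560)
F = F_att + ΣF_rep = (-0.8342,2.4113)
Δp = p'−p = (-0.1668,0.4823); α = Δx/Fx = (-95159/570375) / (-95159/114075) = 1/5
check: Δy/Fy = (5501279/11407500) / (5501279/2281500) = 1/5 ✓

α = 1/5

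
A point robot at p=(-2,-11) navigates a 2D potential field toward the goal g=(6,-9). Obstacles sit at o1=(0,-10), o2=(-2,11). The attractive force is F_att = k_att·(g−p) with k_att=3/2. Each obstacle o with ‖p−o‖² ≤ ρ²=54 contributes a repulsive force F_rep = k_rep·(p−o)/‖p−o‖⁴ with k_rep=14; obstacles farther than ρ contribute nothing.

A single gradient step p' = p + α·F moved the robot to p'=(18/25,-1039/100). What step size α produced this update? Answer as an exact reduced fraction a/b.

F_att = 3/2·(g−p) = 3/2·(8,2) = (12.0000,3.0000)
o1: d²=5 ≤ ρ²=54; F_rep = 14·(-2,-1)/5² = (-1.1200,-0.5600)
o2: d²=484 > ρ²=54 → inactive
F = F_att + ΣF_rep = (10.8800,2.4400)
Δp = p'−p = (2.7200,0.6100); α = Δx/Fx = (68/25) / (272/25) = 1/4
check: Δy/Fy = (61/100) / (61/25) = 1/4 ✓

α = 1/4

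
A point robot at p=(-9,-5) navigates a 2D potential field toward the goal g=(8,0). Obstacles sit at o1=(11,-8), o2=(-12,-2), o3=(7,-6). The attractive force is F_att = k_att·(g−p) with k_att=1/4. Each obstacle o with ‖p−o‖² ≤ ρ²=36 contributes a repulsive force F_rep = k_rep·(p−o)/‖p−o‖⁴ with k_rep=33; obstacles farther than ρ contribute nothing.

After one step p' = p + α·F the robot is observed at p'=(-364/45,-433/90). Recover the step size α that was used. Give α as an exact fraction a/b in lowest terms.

F_att = 1/4·(g−p) = 1/4·(17,5) = (4.2500,1.2500)
o1: d²=409 > ρ²=36 → inactive
o2: d²=18 ≤ ρ²=36; F_rep = 33·(3,-3)/18² = (0.3056,-0.3056)
o3: d²=257 > ρ²=36 → inactive
F = F_att + ΣF_rep = (4.5556,0.9444)
Δp = p'−p = (0.9111,0.1889); α = Δx/Fx = (41/45) / (41/9) = 1/5
check: Δy/Fy = (17/90) / (17/18) = 1/5 ✓

α = 1/5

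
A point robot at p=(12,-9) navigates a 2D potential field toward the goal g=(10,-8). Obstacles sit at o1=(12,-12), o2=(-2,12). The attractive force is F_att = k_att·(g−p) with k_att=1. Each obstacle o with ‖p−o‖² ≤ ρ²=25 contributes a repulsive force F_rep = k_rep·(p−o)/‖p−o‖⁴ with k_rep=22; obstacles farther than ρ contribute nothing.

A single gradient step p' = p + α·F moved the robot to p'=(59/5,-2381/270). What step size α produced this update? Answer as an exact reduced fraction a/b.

F_att = 1·(g−p) = 1·(-2,1) = (-2.0000,1.0000)
o1: d²=9 ≤ ρ²=25; F_rep = 22·(0,3)/9² = (0.0000,0.8148)
o2: d²=637 > ρ²=25 → inactive
F = F_att + ΣF_rep = (-2.0000,1.8148)
Δp = p'−p = (-0.2000,0.1815); α = Δx/Fx = (-1/5) / (-2) = 1/10
check: Δy/Fy = (49/270) / (49/27) = 1/10 ✓

α = 1/10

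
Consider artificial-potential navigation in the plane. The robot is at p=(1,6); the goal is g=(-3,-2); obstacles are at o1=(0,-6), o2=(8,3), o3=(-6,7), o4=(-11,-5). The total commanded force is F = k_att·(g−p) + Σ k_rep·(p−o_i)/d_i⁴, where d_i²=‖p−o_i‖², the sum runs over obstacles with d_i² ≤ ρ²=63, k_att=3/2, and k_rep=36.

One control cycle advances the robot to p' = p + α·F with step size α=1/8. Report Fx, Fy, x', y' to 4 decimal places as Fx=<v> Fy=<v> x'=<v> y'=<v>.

F_att = 3/2·(g−p) = 3/2·(-4,-8) = (-6.0000,-12.0000)
o1: d²=145 > ρ²=63 → inactive
o2: d²=58 ≤ ρ²=63; F_rep = 36·(-7,3)/58² = (-0.0749,0.0321)
o3: d²=50 ≤ ρ²=63; F_rep = 36·(7,-1)/50² = (0.1008,-0.0144)
o4: d²=265 > ρ²=63 → inactive
F = F_att + ΣF_rep = (-5.9741,-11.9823)
p' = p + 1/8·F = (0.2532,4.5022)

Fx=-5.9741 Fy=-11.9823 x'=0.2532 y'=4.5022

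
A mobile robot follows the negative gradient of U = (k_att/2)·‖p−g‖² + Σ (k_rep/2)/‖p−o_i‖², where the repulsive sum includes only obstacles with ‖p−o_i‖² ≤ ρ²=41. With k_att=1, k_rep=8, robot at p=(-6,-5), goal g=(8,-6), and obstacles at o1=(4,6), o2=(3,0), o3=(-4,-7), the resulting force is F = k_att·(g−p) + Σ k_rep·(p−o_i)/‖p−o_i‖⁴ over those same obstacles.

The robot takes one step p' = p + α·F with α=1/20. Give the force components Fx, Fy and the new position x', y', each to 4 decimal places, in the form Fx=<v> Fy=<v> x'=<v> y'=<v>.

F_att = 1·(g−p) = 1·(14,-1) = (14.0000,-1.0000)
o1: d²=221 > ρ²=41 → inactive
o2: d²=106 > ρ²=41 → inactive
o3: d²=8 ≤ ρ²=41; F_rep = 8·(-2,2)/8² = (-0.2500,0.2500)
F = F_att + ΣF_rep = (13.7500,-0.7500)
p' = p + 1/20·F = (-5.3125,-5.0375)

Fx=13.7500 Fy=-0.7500 x'=-5.3125 y'=-5.0375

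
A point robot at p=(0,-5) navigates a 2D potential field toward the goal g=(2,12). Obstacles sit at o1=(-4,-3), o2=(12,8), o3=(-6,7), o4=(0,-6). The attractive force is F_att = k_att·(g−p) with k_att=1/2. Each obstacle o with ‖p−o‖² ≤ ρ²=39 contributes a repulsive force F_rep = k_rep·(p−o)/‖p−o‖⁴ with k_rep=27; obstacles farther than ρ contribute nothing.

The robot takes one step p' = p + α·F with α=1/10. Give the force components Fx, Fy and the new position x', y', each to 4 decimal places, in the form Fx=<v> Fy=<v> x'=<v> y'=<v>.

Fx=1.2700 Fy=35.3650 x'=0.1270 y'=-1.4635

F_att = 1/2·(g−p) = 1/2·(2,17) = (1.0000,8.5000)
o1: d²=20 ≤ ρ²=39; F_rep = 27·(4,-2)/20² = (0.2700,-0.1350)
o2: d²=313 > ρ²=39 → inactive
o3: d²=180 > ρ²=39 → inactive
o4: d²=1 ≤ ρ²=39; F_rep = 27·(0,1)/1² = (0.0000,27.0000)
F = F_att + ΣF_rep = (1.2700,35.3650)
p' = p + 1/10·F = (0.1270,-1.4635)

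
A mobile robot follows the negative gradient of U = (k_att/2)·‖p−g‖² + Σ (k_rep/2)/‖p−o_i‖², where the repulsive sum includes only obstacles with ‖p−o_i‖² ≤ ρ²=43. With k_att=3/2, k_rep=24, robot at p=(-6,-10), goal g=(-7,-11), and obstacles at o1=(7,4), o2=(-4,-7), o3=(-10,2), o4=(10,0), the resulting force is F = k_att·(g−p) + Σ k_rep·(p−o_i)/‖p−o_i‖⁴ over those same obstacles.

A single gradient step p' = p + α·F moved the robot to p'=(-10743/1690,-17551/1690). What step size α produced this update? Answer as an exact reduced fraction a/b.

α = 1/5

F_att = 3/2·(g−p) = 3/2·(-1,-1) = (-1.5000,-1.5000)
o1: d²=365 > ρ²=43 → inactive
o2: d²=13 ≤ ρ²=43; F_rep = 24·(-2,-3)/13² = (-0.2840,-0.4260)
o3: d²=160 > ρ²=43 → inactive
o4: d²=356 > ρ²=43 → inactive
F = F_att + ΣF_rep = (-1.7840,-1.9260)
Δp = p'−p = (-0.3568,-0.3852); α = Δx/Fx = (-603/1690) / (-603/338) = 1/5
check: Δy/Fy = (-651/1690) / (-651/338) = 1/5 ✓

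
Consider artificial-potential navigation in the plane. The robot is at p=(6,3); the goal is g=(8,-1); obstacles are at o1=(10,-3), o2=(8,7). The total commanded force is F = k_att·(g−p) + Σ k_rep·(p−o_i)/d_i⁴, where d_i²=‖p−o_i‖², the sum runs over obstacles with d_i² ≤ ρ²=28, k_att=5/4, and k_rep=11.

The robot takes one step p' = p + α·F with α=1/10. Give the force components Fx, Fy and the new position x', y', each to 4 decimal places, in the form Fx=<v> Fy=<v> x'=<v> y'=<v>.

F_att = 5/4·(g−p) = 5/4·(2,-4) = (2.5000,-5.0000)
o1: d²=52 > ρ²=28 → inactive
o2: d²=20 ≤ ρ²=28; F_rep = 11·(-2,-4)/20² = (-0.0550,-0.1100)
F = F_att + ΣF_rep = (2.4450,-5.1100)
p' = p + 1/10·F = (6.2445,2.4890)

Fx=2.4450 Fy=-5.1100 x'=6.2445 y'=2.4890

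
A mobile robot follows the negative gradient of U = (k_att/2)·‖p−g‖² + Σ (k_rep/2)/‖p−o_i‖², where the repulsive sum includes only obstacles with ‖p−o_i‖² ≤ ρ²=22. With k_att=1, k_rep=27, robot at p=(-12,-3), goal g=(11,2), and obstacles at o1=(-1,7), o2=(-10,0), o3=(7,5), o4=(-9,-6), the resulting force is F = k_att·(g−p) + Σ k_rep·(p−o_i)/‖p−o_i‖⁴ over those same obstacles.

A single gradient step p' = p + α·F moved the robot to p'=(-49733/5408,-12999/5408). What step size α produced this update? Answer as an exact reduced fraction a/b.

α = 1/8

F_att = 1·(g−p) = 1·(23,5) = (23.0000,5.0000)
o1: d²=221 > ρ²=22 → inactive
o2: d²=13 ≤ ρ²=22; F_rep = 27·(-2,-3)/13² = (-0.3195,-0.4793)
o3: d²=425 > ρ²=22 → inactive
o4: d²=18 ≤ ρ²=22; F_rep = 27·(-3,3)/18² = (-0.2500,0.2500)
F = F_att + ΣF_rep = (22.4305,4.7707)
Δp = p'−p = (2.8038,0.5963); α = Δx/Fx = (15163/5408) / (15163/676) = 1/8
check: Δy/Fy = (3225/5408) / (3225/676) = 1/8 ✓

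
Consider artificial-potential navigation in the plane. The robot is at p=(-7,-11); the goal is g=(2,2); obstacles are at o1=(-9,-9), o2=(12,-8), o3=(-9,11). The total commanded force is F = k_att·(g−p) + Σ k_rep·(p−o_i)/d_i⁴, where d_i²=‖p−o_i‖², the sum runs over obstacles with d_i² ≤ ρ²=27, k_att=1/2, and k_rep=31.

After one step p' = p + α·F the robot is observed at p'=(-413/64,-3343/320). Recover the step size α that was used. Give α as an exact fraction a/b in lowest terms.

α = 1/10

F_att = 1/2·(g−p) = 1/2·(9,13) = (4.5000,6.5000)
o1: d²=8 ≤ ρ²=27; F_rep = 31·(2,-2)/8² = (0.9688,-0.9688)
o2: d²=370 > ρ²=27 → inactive
o3: d²=488 > ρ²=27 → inactive
F = F_att + ΣF_rep = (5.4688,5.5312)
Δp = p'−p = (0.5469,0.5531); α = Δx/Fx = (35/64) / (175/32) = 1/10
check: Δy/Fy = (177/320) / (177/32) = 1/10 ✓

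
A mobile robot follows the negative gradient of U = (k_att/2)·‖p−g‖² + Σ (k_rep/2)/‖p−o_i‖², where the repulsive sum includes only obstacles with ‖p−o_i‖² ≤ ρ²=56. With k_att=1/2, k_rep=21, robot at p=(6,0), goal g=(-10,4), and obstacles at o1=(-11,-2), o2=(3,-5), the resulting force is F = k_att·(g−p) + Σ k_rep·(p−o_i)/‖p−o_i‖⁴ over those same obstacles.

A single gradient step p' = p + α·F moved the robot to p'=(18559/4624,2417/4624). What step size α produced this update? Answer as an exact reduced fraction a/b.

α = 1/4

F_att = 1/2·(g−p) = 1/2·(-16,4) = (-8.0000,2.0000)
o1: d²=293 > ρ²=56 → inactive
o2: d²=34 ≤ ρ²=56; F_rep = 21·(3,5)/34² = (0.0545,0.0908)
F = F_att + ΣF_rep = (-7.9455,2.0908)
Δp = p'−p = (-1.9864,0.5227); α = Δx/Fx = (-9185/4624) / (-9185/1156) = 1/4
check: Δy/Fy = (2417/4624) / (2417/1156) = 1/4 ✓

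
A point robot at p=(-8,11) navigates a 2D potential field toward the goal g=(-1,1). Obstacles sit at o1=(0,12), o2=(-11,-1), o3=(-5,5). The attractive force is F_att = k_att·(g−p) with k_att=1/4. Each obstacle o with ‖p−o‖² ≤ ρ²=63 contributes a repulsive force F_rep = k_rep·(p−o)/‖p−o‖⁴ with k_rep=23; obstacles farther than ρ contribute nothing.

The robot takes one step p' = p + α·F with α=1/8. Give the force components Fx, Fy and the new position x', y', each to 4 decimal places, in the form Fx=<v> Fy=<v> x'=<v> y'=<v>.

Fx=1.7159 Fy=-2.4319 x'=-7.7855 y'=10.6960

F_att = 1/4·(g−p) = 1/4·(7,-10) = (1.7500,-2.5000)
o1: d²=65 > ρ²=63 → inactive
o2: d²=153 > ρ²=63 → inactive
o3: d²=45 ≤ ρ²=63; F_rep = 23·(-3,6)/45² = (-0.0341,0.0681)
F = F_att + ΣF_rep = (1.7159,-2.4319)
p' = p + 1/8·F = (-7.7855,10.6960)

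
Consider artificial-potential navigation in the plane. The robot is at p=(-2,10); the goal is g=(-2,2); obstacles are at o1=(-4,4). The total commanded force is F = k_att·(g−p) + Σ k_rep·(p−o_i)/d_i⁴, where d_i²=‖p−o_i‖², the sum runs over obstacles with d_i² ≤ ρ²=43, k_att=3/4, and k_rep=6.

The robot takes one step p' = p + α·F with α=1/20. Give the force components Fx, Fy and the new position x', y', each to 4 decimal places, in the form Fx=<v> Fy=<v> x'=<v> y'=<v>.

Fx=0.0075 Fy=-5.9775 x'=-1.9996 y'=9.7011

F_att = 3/4·(g−p) = 3/4·(0,-8) = (0.0000,-6.0000)
o1: d²=40 ≤ ρ²=43; F_rep = 6·(2,6)/40² = (0.0075,0.0225)
F = F_att + ΣF_rep = (0.0075,-5.9775)
p' = p + 1/20·F = (-1.9996,9.7011)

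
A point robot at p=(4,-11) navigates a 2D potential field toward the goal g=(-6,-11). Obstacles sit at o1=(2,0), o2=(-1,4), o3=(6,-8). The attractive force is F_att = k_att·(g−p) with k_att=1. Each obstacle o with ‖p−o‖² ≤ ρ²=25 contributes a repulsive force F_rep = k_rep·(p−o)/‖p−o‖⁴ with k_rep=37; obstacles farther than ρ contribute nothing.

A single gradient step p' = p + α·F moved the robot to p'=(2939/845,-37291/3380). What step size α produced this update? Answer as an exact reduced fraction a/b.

α = 1/20

F_att = 1·(g−p) = 1·(-10,0) = (-10.0000,0.0000)
o1: d²=125 > ρ²=25 → inactive
o2: d²=250 > ρ²=25 → inactive
o3: d²=13 ≤ ρ²=25; F_rep = 37·(-2,-3)/13² = (-0.4379,-0.6568)
F = F_att + ΣF_rep = (-10.4379,-0.6568)
Δp = p'−p = (-0.5219,-0.0328); α = Δx/Fx = (-441/845) / (-1764/169) = 1/20
check: Δy/Fy = (-111/3380) / (-111/169) = 1/20 ✓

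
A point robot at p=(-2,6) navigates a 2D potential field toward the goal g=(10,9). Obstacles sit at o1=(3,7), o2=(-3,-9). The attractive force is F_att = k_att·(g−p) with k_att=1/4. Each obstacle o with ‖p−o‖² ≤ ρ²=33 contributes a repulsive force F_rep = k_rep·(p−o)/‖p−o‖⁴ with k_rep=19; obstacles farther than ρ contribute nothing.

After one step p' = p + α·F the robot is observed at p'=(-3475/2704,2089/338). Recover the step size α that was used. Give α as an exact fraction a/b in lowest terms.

α = 1/4

F_att = 1/4·(g−p) = 1/4·(12,3) = (3.0000,0.7500)
o1: d²=26 ≤ ρ²=33; F_rep = 19·(-5,-1)/26² = (-0.1405,-0.0281)
o2: d²=226 > ρ²=33 → inactive
F = F_att + ΣF_rep = (2.8595,0.7219)
Δp = p'−p = (0.7149,0.1805); α = Δx/Fx = (1933/2704) / (1933/676) = 1/4
check: Δy/Fy = (61/338) / (122/169) = 1/4 ✓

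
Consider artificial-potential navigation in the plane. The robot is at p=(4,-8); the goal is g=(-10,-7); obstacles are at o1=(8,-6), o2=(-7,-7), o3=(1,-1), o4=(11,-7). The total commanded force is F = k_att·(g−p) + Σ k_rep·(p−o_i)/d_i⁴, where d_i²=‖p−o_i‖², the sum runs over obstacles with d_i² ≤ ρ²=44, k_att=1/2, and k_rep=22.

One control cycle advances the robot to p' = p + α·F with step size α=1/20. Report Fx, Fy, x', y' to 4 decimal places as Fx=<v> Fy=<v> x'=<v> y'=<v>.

F_att = 1/2·(g−p) = 1/2·(-14,1) = (-7.0000,0.5000)
o1: d²=20 ≤ ρ²=44; F_rep = 22·(-4,-2)/20² = (-0.2200,-0.1100)
o2: d²=122 > ρ²=44 → inactive
o3: d²=58 > ρ²=44 → inactive
o4: d²=50 > ρ²=44 → inactive
F = F_att + ΣF_rep = (-7.2200,0.3900)
p' = p + 1/20·F = (3.6390,-7.9805)

Fx=-7.2200 Fy=0.3900 x'=3.6390 y'=-7.9805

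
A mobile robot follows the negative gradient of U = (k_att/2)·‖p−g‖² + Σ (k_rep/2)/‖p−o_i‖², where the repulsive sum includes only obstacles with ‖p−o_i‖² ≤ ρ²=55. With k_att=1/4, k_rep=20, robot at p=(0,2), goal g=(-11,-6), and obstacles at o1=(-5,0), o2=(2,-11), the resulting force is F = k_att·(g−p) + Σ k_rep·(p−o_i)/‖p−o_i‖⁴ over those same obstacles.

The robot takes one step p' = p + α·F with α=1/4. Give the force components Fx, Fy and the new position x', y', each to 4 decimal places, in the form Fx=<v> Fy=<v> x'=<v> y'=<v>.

Fx=-2.6311 Fy=-1.9524 x'=-0.6578 y'=1.5119

F_att = 1/4·(g−p) = 1/4·(-11,-8) = (-2.7500,-2.0000)
o1: d²=29 ≤ ρ²=55; F_rep = 20·(5,2)/29² = (0.1189,0.0476)
o2: d²=173 > ρ²=55 → inactive
F = F_att + ΣF_rep = (-2.6311,-1.9524)
p' = p + 1/4·F = (-0.6578,1.5119)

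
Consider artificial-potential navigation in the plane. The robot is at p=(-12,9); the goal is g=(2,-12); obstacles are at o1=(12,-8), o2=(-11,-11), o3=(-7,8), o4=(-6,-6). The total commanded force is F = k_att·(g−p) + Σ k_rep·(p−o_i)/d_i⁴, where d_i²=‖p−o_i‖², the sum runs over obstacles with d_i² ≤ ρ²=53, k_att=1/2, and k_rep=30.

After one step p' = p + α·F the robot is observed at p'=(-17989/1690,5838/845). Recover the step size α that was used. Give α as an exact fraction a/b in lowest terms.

α = 1/5

F_att = 1/2·(g−p) = 1/2·(14,-21) = (7.0000,-10.5000)
o1: d²=865 > ρ²=53 → inactive
o2: d²=401 > ρ²=53 → inactive
o3: d²=26 ≤ ρ²=53; F_rep = 30·(-5,1)/26² = (-0.2219,0.0444)
o4: d²=261 > ρ²=53 → inactive
F = F_att + ΣF_rep = (6.7781,-10.4556)
Δp = p'−p = (1.3556,-2.0911); α = Δx/Fx = (2291/1690) / (2291/338) = 1/5
check: Δy/Fy = (-1767/845) / (-1767/169) = 1/5 ✓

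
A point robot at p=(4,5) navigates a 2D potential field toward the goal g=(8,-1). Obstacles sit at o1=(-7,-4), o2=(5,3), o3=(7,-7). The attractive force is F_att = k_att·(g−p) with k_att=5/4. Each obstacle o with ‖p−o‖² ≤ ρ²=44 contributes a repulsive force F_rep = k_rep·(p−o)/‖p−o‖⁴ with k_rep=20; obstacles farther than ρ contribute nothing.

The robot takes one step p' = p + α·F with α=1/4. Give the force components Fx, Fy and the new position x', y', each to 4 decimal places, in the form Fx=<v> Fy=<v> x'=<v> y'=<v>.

Fx=4.2000 Fy=-5.9000 x'=5.0500 y'=3.5250

F_att = 5/4·(g−p) = 5/4·(4,-6) = (5.0000,-7.5000)
o1: d²=202 > ρ²=44 → inactive
o2: d²=5 ≤ ρ²=44; F_rep = 20·(-1,2)/5² = (-0.8000,1.6000)
o3: d²=153 > ρ²=44 → inactive
F = F_att + ΣF_rep = (4.2000,-5.9000)
p' = p + 1/4·F = (5.0500,3.5250)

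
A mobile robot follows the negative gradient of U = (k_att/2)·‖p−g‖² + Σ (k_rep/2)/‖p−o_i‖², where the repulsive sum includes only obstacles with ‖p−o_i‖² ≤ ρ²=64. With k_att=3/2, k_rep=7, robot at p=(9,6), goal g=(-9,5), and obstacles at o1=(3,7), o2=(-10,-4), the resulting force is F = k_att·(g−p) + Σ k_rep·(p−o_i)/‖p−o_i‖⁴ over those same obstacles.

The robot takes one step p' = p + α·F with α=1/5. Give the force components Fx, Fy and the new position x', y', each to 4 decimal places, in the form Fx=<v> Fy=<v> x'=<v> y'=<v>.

F_att = 3/2·(g−p) = 3/2·(-18,-1) = (-27.0000,-1.5000)
o1: d²=37 ≤ ρ²=64; F_rep = 7·(6,-1)/37² = (0.0307,-0.0051)
o2: d²=461 > ρ²=64 → inactive
F = F_att + ΣF_rep = (-26.9693,-1.5051)
p' = p + 1/5·F = (3.6061,5.6990)

Fx=-26.9693 Fy=-1.5051 x'=3.6061 y'=5.6990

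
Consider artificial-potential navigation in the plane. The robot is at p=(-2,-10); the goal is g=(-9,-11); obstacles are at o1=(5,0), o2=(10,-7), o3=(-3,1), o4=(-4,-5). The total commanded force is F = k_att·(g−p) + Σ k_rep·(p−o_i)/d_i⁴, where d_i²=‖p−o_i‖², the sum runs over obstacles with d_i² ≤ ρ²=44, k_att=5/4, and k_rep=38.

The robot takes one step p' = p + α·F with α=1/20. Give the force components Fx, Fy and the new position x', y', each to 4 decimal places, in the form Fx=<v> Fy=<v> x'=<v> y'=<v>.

F_att = 5/4·(g−p) = 5/4·(-7,-1) = (-8.7500,-1.2500)
o1: d²=149 > ρ²=44 → inactive
o2: d²=153 > ρ²=44 → inactive
o3: d²=122 > ρ²=44 → inactive
o4: d²=29 ≤ ρ²=44; F_rep = 38·(2,-5)/29² = (0.0904,-0.2259)
F = F_att + ΣF_rep = (-8.6596,-1.4759)
p' = p + 1/20·F = (-2.4330,-10.0738)

Fx=-8.6596 Fy=-1.4759 x'=-2.4330 y'=-10.0738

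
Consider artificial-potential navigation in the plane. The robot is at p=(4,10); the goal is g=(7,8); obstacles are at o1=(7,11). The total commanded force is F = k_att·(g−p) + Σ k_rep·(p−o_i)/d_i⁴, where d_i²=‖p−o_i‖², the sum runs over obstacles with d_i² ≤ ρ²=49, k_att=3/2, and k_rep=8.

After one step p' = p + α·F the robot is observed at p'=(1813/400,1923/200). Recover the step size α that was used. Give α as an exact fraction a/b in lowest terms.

F_att = 3/2·(g−p) = 3/2·(3,-2) = (4.5000,-3.0000)
o1: d²=10 ≤ ρ²=49; F_rep = 8·(-3,-1)/10² = (-0.2400,-0.0800)
F = F_att + ΣF_rep = (4.2600,-3.0800)
Δp = p'−p = (0.5325,-0.3850); α = Δx/Fx = (213/400) / (213/50) = 1/8
check: Δy/Fy = (-77/200) / (-77/25) = 1/8 ✓

α = 1/8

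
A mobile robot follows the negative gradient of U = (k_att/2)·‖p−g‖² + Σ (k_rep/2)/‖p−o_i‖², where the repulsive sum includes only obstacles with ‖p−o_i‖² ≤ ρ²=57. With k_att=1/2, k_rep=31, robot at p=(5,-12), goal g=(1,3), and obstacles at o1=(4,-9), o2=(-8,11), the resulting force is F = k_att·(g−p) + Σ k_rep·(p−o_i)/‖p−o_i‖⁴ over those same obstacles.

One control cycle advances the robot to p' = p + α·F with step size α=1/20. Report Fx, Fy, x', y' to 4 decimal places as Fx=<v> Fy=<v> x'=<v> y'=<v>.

Fx=-1.6900 Fy=6.5700 x'=4.9155 y'=-11.6715

F_att = 1/2·(g−p) = 1/2·(-4,15) = (-2.0000,7.5000)
o1: d²=10 ≤ ρ²=57; F_rep = 31·(1,-3)/10² = (0.3100,-0.9300)
o2: d²=698 > ρ²=57 → inactive
F = F_att + ΣF_rep = (-1.6900,6.5700)
p' = p + 1/20·F = (4.9155,-11.6715)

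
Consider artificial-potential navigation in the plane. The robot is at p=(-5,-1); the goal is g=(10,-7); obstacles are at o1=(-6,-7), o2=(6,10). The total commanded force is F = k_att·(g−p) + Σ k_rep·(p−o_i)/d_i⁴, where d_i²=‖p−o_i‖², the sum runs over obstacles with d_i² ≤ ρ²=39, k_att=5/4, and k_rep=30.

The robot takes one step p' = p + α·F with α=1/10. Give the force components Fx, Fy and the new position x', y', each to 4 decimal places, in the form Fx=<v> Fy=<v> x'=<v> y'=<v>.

F_att = 5/4·(g−p) = 5/4·(15,-6) = (18.7500,-7.5000)
o1: d²=37 ≤ ρ²=39; F_rep = 30·(1,6)/37² = (0.0219,0.1315)
o2: d²=242 > ρ²=39 → inactive
F = F_att + ΣF_rep = (18.7719,-7.3685)
p' = p + 1/10·F = (-3.1228,-1.7369)

Fx=18.7719 Fy=-7.3685 x'=-3.1228 y'=-1.7369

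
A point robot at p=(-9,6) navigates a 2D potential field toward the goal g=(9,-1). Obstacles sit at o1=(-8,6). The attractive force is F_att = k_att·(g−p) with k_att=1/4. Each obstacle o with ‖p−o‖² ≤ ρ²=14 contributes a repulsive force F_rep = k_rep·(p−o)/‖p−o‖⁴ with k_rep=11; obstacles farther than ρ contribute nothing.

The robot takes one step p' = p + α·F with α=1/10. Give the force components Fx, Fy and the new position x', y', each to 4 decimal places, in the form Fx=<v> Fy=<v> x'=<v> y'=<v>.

F_att = 1/4·(g−p) = 1/4·(18,-7) = (4.5000,-1.7500)
o1: d²=1 ≤ ρ²=14; F_rep = 11·(-1,0)/1² = (-11.0000,0.0000)
F = F_att + ΣF_rep = (-6.5000,-1.7500)
p' = p + 1/10·F = (-9.6500,5.8250)

Fx=-6.5000 Fy=-1.7500 x'=-9.6500 y'=5.8250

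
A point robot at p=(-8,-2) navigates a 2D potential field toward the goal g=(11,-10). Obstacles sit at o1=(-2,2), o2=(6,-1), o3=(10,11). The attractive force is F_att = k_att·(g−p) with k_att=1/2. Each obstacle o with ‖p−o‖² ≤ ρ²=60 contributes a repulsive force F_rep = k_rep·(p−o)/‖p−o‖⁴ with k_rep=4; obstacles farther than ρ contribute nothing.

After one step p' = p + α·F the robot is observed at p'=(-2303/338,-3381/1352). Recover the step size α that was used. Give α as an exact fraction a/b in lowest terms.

α = 1/8

F_att = 1/2·(g−p) = 1/2·(19,-8) = (9.5000,-4.0000)
o1: d²=52 ≤ ρ²=60; F_rep = 4·(-6,-4)/52² = (-0.0089,-0.0059)
o2: d²=197 > ρ²=60 → inactive
o3: d²=493 > ρ²=60 → inactive
F = F_att + ΣF_rep = (9.4911,-4.0059)
Δp = p'−p = (1.1864,-0.5007); α = Δx/Fx = (401/338) / (1604/169) = 1/8
check: Δy/Fy = (-677/1352) / (-677/169) = 1/8 ✓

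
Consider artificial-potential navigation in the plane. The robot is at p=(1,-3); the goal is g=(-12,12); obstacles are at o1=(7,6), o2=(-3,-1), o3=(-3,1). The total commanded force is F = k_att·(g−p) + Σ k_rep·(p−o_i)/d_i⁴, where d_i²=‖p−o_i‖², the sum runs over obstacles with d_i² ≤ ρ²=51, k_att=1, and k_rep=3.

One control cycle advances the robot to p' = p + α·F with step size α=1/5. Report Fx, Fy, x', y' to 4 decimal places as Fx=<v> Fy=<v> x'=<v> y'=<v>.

Fx=-12.9583 Fy=14.9733 x'=-1.5917 y'=-0.0053

F_att = 1·(g−p) = 1·(-13,15) = (-13.0000,15.0000)
o1: d²=117 > ρ²=51 → inactive
o2: d²=20 ≤ ρ²=51; F_rep = 3·(4,-2)/20² = (0.0300,-0.0150)
o3: d²=32 ≤ ρ²=51; F_rep = 3·(4,-4)/32² = (0.0117,-0.0117)
F = F_att + ΣF_rep = (-12.9583,14.9733)
p' = p + 1/5·F = (-1.5917,-0.0053)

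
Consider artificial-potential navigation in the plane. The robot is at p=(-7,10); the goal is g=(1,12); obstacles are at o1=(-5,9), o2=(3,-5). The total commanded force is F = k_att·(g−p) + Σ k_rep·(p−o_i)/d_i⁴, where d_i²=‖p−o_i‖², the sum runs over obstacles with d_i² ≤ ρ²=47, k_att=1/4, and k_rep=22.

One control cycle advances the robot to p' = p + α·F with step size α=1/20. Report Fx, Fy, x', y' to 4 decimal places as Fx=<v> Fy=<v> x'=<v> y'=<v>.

Fx=0.2400 Fy=1.3800 x'=-6.9880 y'=10.0690

F_att = 1/4·(g−p) = 1/4·(8,2) = (2.0000,0.5000)
o1: d²=5 ≤ ρ²=47; F_rep = 22·(-2,1)/5² = (-1.7600,0.8800)
o2: d²=325 > ρ²=47 → inactive
F = F_att + ΣF_rep = (0.2400,1.3800)
p' = p + 1/20·F = (-6.9880,10.0690)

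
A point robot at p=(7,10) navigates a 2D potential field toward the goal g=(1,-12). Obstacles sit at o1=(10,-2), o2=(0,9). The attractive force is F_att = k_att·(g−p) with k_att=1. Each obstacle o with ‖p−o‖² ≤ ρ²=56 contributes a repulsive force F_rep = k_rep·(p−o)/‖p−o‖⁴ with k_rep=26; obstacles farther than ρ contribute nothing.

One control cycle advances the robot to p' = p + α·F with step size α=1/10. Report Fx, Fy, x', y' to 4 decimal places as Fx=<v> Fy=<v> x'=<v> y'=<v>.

F_att = 1·(g−p) = 1·(-6,-22) = (-6.0000,-22.0000)
o1: d²=153 > ρ²=56 → inactive
o2: d²=50 ≤ ρ²=56; F_rep = 26·(7,1)/50² = (0.0728,0.0104)
F = F_att + ΣF_rep = (-5.9272,-21.9896)
p' = p + 1/10·F = (6.4073,7.8010)

Fx=-5.9272 Fy=-21.9896 x'=6.4073 y'=7.8010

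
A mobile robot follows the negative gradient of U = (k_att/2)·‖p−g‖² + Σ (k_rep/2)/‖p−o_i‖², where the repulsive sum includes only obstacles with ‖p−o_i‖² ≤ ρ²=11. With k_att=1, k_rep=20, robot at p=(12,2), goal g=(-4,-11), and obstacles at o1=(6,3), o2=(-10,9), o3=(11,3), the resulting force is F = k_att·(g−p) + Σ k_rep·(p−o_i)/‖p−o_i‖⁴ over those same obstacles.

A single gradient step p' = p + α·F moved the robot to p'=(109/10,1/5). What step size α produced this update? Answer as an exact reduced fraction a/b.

F_att = 1·(g−p) = 1·(-16,-13) = (-16.0000,-13.0000)
o1: d²=37 > ρ²=11 → inactive
o2: d²=533 > ρ²=11 → inactive
o3: d²=2 ≤ ρ²=11; F_rep = 20·(1,-1)/2² = (5.0000,-5.0000)
F = F_att + ΣF_rep = (-11.0000,-18.0000)
Δp = p'−p = (-1.1000,-1.8000); α = Δx/Fx = (-11/10) / (-11) = 1/10
check: Δy/Fy = (-9/5) / (-18) = 1/10 ✓

α = 1/10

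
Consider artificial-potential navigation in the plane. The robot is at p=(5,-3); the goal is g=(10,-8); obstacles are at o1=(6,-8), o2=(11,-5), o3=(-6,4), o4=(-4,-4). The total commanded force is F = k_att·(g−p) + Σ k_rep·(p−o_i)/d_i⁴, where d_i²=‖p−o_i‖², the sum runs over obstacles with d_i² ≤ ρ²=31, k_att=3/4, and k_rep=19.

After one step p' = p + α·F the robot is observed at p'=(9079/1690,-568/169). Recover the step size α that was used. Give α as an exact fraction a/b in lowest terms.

F_att = 3/4·(g−p) = 3/4·(5,-5) = (3.7500,-3.7500)
o1: d²=26 ≤ ρ²=31; F_rep = 19·(-1,5)/26² = (-0.0281,0.1405)
o2: d²=40 > ρ²=31 → inactive
o3: d²=170 > ρ²=31 → inactive
o4: d²=82 > ρ²=31 → inactive
F = F_att + ΣF_rep = (3.7219,-3.6095)
Δp = p'−p = (0.3722,-0.3609); α = Δx/Fx = (629/1690) / (629/169) = 1/10
check: Δy/Fy = (-61/169) / (-610/169) = 1/10 ✓

α = 1/10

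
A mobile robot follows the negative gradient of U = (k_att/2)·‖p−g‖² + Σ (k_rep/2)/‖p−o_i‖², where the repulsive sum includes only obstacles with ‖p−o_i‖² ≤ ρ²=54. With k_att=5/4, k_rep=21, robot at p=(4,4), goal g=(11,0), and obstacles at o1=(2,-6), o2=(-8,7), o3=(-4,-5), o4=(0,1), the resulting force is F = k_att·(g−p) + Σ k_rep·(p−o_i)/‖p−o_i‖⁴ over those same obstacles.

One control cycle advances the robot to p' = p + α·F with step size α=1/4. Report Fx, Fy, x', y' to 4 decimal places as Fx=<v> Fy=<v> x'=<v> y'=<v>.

Fx=8.8844 Fy=-4.8992 x'=6.2211 y'=2.7752

F_att = 5/4·(g−p) = 5/4·(7,-4) = (8.7500,-5.0000)
o1: d²=104 > ρ²=54 → inactive
o2: d²=153 > ρ²=54 → inactive
o3: d²=145 > ρ²=54 → inactive
o4: d²=25 ≤ ρ²=54; F_rep = 21·(4,3)/25² = (0.1344,0.1008)
F = F_att + ΣF_rep = (8.8844,-4.8992)
p' = p + 1/4·F = (6.2211,2.7752)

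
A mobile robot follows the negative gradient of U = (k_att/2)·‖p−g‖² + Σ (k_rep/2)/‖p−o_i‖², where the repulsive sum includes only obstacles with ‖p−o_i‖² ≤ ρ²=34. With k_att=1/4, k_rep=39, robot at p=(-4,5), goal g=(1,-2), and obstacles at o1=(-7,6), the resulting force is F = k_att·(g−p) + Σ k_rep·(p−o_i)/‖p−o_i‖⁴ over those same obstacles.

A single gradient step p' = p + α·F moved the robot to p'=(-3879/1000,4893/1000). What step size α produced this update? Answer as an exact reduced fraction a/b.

α = 1/20

F_att = 1/4·(g−p) = 1/4·(5,-7) = (1.2500,-1.7500)
o1: d²=10 ≤ ρ²=34; F_rep = 39·(3,-1)/10² = (1.1700,-0.3900)
F = F_att + ΣF_rep = (2.4200,-2.1400)
Δp = p'−p = (0.1210,-0.1070); α = Δx/Fx = (121/1000) / (121/50) = 1/20
check: Δy/Fy = (-107/1000) / (-107/50) = 1/20 ✓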